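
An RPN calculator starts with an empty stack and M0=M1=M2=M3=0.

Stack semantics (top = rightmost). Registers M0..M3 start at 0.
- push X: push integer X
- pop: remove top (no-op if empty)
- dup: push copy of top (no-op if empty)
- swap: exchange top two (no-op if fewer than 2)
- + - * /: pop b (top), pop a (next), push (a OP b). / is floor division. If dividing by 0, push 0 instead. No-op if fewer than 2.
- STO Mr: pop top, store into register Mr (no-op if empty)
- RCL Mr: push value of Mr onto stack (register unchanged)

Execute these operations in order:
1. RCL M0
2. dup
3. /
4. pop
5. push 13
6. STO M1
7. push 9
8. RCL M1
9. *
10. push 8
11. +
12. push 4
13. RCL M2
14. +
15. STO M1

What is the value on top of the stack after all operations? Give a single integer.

Answer: 125

Derivation:
After op 1 (RCL M0): stack=[0] mem=[0,0,0,0]
After op 2 (dup): stack=[0,0] mem=[0,0,0,0]
After op 3 (/): stack=[0] mem=[0,0,0,0]
After op 4 (pop): stack=[empty] mem=[0,0,0,0]
After op 5 (push 13): stack=[13] mem=[0,0,0,0]
After op 6 (STO M1): stack=[empty] mem=[0,13,0,0]
After op 7 (push 9): stack=[9] mem=[0,13,0,0]
After op 8 (RCL M1): stack=[9,13] mem=[0,13,0,0]
After op 9 (*): stack=[117] mem=[0,13,0,0]
After op 10 (push 8): stack=[117,8] mem=[0,13,0,0]
After op 11 (+): stack=[125] mem=[0,13,0,0]
After op 12 (push 4): stack=[125,4] mem=[0,13,0,0]
After op 13 (RCL M2): stack=[125,4,0] mem=[0,13,0,0]
After op 14 (+): stack=[125,4] mem=[0,13,0,0]
After op 15 (STO M1): stack=[125] mem=[0,4,0,0]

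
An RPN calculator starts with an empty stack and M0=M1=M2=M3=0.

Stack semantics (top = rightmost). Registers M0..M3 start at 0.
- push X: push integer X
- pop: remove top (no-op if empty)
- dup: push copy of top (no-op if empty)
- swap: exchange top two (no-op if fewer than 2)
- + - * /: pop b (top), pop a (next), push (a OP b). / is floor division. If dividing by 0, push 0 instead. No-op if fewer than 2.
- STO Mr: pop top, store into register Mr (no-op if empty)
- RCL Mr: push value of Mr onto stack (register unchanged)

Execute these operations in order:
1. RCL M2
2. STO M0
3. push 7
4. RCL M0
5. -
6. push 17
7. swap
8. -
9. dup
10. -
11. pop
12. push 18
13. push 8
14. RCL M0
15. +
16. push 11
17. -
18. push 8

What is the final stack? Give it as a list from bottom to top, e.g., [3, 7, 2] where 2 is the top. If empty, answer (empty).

After op 1 (RCL M2): stack=[0] mem=[0,0,0,0]
After op 2 (STO M0): stack=[empty] mem=[0,0,0,0]
After op 3 (push 7): stack=[7] mem=[0,0,0,0]
After op 4 (RCL M0): stack=[7,0] mem=[0,0,0,0]
After op 5 (-): stack=[7] mem=[0,0,0,0]
After op 6 (push 17): stack=[7,17] mem=[0,0,0,0]
After op 7 (swap): stack=[17,7] mem=[0,0,0,0]
After op 8 (-): stack=[10] mem=[0,0,0,0]
After op 9 (dup): stack=[10,10] mem=[0,0,0,0]
After op 10 (-): stack=[0] mem=[0,0,0,0]
After op 11 (pop): stack=[empty] mem=[0,0,0,0]
After op 12 (push 18): stack=[18] mem=[0,0,0,0]
After op 13 (push 8): stack=[18,8] mem=[0,0,0,0]
After op 14 (RCL M0): stack=[18,8,0] mem=[0,0,0,0]
After op 15 (+): stack=[18,8] mem=[0,0,0,0]
After op 16 (push 11): stack=[18,8,11] mem=[0,0,0,0]
After op 17 (-): stack=[18,-3] mem=[0,0,0,0]
After op 18 (push 8): stack=[18,-3,8] mem=[0,0,0,0]

Answer: [18, -3, 8]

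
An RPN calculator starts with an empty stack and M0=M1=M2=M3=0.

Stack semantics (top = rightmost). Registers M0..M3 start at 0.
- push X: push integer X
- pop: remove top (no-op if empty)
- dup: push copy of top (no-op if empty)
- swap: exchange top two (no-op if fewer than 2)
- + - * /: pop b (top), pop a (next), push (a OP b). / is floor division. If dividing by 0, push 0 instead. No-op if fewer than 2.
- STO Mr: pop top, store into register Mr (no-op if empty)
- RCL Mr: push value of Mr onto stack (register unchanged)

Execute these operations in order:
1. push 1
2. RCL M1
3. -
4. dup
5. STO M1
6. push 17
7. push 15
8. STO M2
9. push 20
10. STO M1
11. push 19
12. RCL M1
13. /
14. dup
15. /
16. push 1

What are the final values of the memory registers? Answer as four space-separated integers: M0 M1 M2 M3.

Answer: 0 20 15 0

Derivation:
After op 1 (push 1): stack=[1] mem=[0,0,0,0]
After op 2 (RCL M1): stack=[1,0] mem=[0,0,0,0]
After op 3 (-): stack=[1] mem=[0,0,0,0]
After op 4 (dup): stack=[1,1] mem=[0,0,0,0]
After op 5 (STO M1): stack=[1] mem=[0,1,0,0]
After op 6 (push 17): stack=[1,17] mem=[0,1,0,0]
After op 7 (push 15): stack=[1,17,15] mem=[0,1,0,0]
After op 8 (STO M2): stack=[1,17] mem=[0,1,15,0]
After op 9 (push 20): stack=[1,17,20] mem=[0,1,15,0]
After op 10 (STO M1): stack=[1,17] mem=[0,20,15,0]
After op 11 (push 19): stack=[1,17,19] mem=[0,20,15,0]
After op 12 (RCL M1): stack=[1,17,19,20] mem=[0,20,15,0]
After op 13 (/): stack=[1,17,0] mem=[0,20,15,0]
After op 14 (dup): stack=[1,17,0,0] mem=[0,20,15,0]
After op 15 (/): stack=[1,17,0] mem=[0,20,15,0]
After op 16 (push 1): stack=[1,17,0,1] mem=[0,20,15,0]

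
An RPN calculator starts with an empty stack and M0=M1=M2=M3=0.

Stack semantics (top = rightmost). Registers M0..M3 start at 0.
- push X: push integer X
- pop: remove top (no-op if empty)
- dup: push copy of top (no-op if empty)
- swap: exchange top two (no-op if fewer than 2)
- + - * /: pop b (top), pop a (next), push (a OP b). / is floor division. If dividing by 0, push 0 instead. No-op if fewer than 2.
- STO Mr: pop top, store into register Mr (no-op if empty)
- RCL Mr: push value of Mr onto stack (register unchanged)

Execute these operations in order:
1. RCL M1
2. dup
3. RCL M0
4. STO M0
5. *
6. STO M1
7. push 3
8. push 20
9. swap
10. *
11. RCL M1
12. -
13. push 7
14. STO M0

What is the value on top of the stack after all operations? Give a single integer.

After op 1 (RCL M1): stack=[0] mem=[0,0,0,0]
After op 2 (dup): stack=[0,0] mem=[0,0,0,0]
After op 3 (RCL M0): stack=[0,0,0] mem=[0,0,0,0]
After op 4 (STO M0): stack=[0,0] mem=[0,0,0,0]
After op 5 (*): stack=[0] mem=[0,0,0,0]
After op 6 (STO M1): stack=[empty] mem=[0,0,0,0]
After op 7 (push 3): stack=[3] mem=[0,0,0,0]
After op 8 (push 20): stack=[3,20] mem=[0,0,0,0]
After op 9 (swap): stack=[20,3] mem=[0,0,0,0]
After op 10 (*): stack=[60] mem=[0,0,0,0]
After op 11 (RCL M1): stack=[60,0] mem=[0,0,0,0]
After op 12 (-): stack=[60] mem=[0,0,0,0]
After op 13 (push 7): stack=[60,7] mem=[0,0,0,0]
After op 14 (STO M0): stack=[60] mem=[7,0,0,0]

Answer: 60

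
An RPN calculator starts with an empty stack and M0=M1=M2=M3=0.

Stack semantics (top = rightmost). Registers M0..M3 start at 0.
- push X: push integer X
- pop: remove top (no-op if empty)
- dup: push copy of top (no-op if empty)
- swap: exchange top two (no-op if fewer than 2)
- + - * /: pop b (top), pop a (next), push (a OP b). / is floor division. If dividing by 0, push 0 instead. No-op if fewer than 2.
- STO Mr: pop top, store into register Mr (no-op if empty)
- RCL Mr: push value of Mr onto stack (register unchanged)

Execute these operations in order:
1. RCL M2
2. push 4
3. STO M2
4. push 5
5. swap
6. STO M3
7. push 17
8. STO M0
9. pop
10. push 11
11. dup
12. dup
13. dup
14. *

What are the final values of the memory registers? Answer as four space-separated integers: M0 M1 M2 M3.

Answer: 17 0 4 0

Derivation:
After op 1 (RCL M2): stack=[0] mem=[0,0,0,0]
After op 2 (push 4): stack=[0,4] mem=[0,0,0,0]
After op 3 (STO M2): stack=[0] mem=[0,0,4,0]
After op 4 (push 5): stack=[0,5] mem=[0,0,4,0]
After op 5 (swap): stack=[5,0] mem=[0,0,4,0]
After op 6 (STO M3): stack=[5] mem=[0,0,4,0]
After op 7 (push 17): stack=[5,17] mem=[0,0,4,0]
After op 8 (STO M0): stack=[5] mem=[17,0,4,0]
After op 9 (pop): stack=[empty] mem=[17,0,4,0]
After op 10 (push 11): stack=[11] mem=[17,0,4,0]
After op 11 (dup): stack=[11,11] mem=[17,0,4,0]
After op 12 (dup): stack=[11,11,11] mem=[17,0,4,0]
After op 13 (dup): stack=[11,11,11,11] mem=[17,0,4,0]
After op 14 (*): stack=[11,11,121] mem=[17,0,4,0]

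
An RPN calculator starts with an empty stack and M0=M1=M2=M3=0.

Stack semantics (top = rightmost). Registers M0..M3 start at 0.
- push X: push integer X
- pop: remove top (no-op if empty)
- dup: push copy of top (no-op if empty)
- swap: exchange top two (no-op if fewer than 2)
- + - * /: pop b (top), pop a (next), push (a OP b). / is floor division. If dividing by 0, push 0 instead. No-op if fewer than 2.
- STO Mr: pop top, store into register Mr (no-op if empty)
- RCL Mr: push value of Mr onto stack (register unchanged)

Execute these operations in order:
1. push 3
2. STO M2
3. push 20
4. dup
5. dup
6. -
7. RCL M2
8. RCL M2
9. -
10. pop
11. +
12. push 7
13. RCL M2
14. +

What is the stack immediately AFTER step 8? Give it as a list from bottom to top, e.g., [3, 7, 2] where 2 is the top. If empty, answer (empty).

After op 1 (push 3): stack=[3] mem=[0,0,0,0]
After op 2 (STO M2): stack=[empty] mem=[0,0,3,0]
After op 3 (push 20): stack=[20] mem=[0,0,3,0]
After op 4 (dup): stack=[20,20] mem=[0,0,3,0]
After op 5 (dup): stack=[20,20,20] mem=[0,0,3,0]
After op 6 (-): stack=[20,0] mem=[0,0,3,0]
After op 7 (RCL M2): stack=[20,0,3] mem=[0,0,3,0]
After op 8 (RCL M2): stack=[20,0,3,3] mem=[0,0,3,0]

[20, 0, 3, 3]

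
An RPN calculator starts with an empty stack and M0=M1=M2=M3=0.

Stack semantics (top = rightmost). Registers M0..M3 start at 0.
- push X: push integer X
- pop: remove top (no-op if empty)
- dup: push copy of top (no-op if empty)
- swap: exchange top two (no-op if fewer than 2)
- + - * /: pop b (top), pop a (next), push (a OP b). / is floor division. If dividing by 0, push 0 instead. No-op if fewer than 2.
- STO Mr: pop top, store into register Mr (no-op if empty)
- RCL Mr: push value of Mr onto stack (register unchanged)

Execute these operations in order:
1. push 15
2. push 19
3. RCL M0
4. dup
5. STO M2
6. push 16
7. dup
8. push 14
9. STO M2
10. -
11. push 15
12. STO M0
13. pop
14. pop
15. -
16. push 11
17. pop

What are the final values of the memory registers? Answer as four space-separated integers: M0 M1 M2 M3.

Answer: 15 0 14 0

Derivation:
After op 1 (push 15): stack=[15] mem=[0,0,0,0]
After op 2 (push 19): stack=[15,19] mem=[0,0,0,0]
After op 3 (RCL M0): stack=[15,19,0] mem=[0,0,0,0]
After op 4 (dup): stack=[15,19,0,0] mem=[0,0,0,0]
After op 5 (STO M2): stack=[15,19,0] mem=[0,0,0,0]
After op 6 (push 16): stack=[15,19,0,16] mem=[0,0,0,0]
After op 7 (dup): stack=[15,19,0,16,16] mem=[0,0,0,0]
After op 8 (push 14): stack=[15,19,0,16,16,14] mem=[0,0,0,0]
After op 9 (STO M2): stack=[15,19,0,16,16] mem=[0,0,14,0]
After op 10 (-): stack=[15,19,0,0] mem=[0,0,14,0]
After op 11 (push 15): stack=[15,19,0,0,15] mem=[0,0,14,0]
After op 12 (STO M0): stack=[15,19,0,0] mem=[15,0,14,0]
After op 13 (pop): stack=[15,19,0] mem=[15,0,14,0]
After op 14 (pop): stack=[15,19] mem=[15,0,14,0]
After op 15 (-): stack=[-4] mem=[15,0,14,0]
After op 16 (push 11): stack=[-4,11] mem=[15,0,14,0]
After op 17 (pop): stack=[-4] mem=[15,0,14,0]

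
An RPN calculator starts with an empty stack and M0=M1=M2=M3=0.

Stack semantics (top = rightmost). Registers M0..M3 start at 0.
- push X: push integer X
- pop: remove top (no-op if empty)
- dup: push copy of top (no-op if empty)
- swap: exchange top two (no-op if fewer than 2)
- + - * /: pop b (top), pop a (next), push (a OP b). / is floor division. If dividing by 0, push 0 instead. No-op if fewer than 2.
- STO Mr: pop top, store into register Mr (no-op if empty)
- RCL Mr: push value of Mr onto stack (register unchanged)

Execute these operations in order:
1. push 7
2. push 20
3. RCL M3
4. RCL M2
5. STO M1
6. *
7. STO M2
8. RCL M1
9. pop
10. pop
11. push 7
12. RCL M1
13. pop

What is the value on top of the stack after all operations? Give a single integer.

After op 1 (push 7): stack=[7] mem=[0,0,0,0]
After op 2 (push 20): stack=[7,20] mem=[0,0,0,0]
After op 3 (RCL M3): stack=[7,20,0] mem=[0,0,0,0]
After op 4 (RCL M2): stack=[7,20,0,0] mem=[0,0,0,0]
After op 5 (STO M1): stack=[7,20,0] mem=[0,0,0,0]
After op 6 (*): stack=[7,0] mem=[0,0,0,0]
After op 7 (STO M2): stack=[7] mem=[0,0,0,0]
After op 8 (RCL M1): stack=[7,0] mem=[0,0,0,0]
After op 9 (pop): stack=[7] mem=[0,0,0,0]
After op 10 (pop): stack=[empty] mem=[0,0,0,0]
After op 11 (push 7): stack=[7] mem=[0,0,0,0]
After op 12 (RCL M1): stack=[7,0] mem=[0,0,0,0]
After op 13 (pop): stack=[7] mem=[0,0,0,0]

Answer: 7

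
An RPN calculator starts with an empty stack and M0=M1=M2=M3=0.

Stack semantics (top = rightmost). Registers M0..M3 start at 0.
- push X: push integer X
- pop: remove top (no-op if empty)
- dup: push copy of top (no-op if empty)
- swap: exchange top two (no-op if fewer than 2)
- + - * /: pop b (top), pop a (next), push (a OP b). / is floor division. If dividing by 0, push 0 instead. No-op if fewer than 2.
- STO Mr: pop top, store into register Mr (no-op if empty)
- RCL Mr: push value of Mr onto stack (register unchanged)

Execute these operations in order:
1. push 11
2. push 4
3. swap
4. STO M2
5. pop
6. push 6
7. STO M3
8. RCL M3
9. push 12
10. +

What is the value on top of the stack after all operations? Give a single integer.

After op 1 (push 11): stack=[11] mem=[0,0,0,0]
After op 2 (push 4): stack=[11,4] mem=[0,0,0,0]
After op 3 (swap): stack=[4,11] mem=[0,0,0,0]
After op 4 (STO M2): stack=[4] mem=[0,0,11,0]
After op 5 (pop): stack=[empty] mem=[0,0,11,0]
After op 6 (push 6): stack=[6] mem=[0,0,11,0]
After op 7 (STO M3): stack=[empty] mem=[0,0,11,6]
After op 8 (RCL M3): stack=[6] mem=[0,0,11,6]
After op 9 (push 12): stack=[6,12] mem=[0,0,11,6]
After op 10 (+): stack=[18] mem=[0,0,11,6]

Answer: 18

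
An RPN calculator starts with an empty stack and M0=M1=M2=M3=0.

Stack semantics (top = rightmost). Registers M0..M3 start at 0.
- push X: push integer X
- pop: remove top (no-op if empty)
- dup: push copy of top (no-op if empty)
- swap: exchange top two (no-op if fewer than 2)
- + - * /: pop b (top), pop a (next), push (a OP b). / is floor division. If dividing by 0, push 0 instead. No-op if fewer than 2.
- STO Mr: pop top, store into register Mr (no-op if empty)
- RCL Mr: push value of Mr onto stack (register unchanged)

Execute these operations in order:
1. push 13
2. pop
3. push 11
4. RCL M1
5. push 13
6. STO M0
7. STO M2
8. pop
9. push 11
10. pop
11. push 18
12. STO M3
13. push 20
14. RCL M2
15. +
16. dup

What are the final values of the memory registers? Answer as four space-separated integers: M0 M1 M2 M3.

After op 1 (push 13): stack=[13] mem=[0,0,0,0]
After op 2 (pop): stack=[empty] mem=[0,0,0,0]
After op 3 (push 11): stack=[11] mem=[0,0,0,0]
After op 4 (RCL M1): stack=[11,0] mem=[0,0,0,0]
After op 5 (push 13): stack=[11,0,13] mem=[0,0,0,0]
After op 6 (STO M0): stack=[11,0] mem=[13,0,0,0]
After op 7 (STO M2): stack=[11] mem=[13,0,0,0]
After op 8 (pop): stack=[empty] mem=[13,0,0,0]
After op 9 (push 11): stack=[11] mem=[13,0,0,0]
After op 10 (pop): stack=[empty] mem=[13,0,0,0]
After op 11 (push 18): stack=[18] mem=[13,0,0,0]
After op 12 (STO M3): stack=[empty] mem=[13,0,0,18]
After op 13 (push 20): stack=[20] mem=[13,0,0,18]
After op 14 (RCL M2): stack=[20,0] mem=[13,0,0,18]
After op 15 (+): stack=[20] mem=[13,0,0,18]
After op 16 (dup): stack=[20,20] mem=[13,0,0,18]

Answer: 13 0 0 18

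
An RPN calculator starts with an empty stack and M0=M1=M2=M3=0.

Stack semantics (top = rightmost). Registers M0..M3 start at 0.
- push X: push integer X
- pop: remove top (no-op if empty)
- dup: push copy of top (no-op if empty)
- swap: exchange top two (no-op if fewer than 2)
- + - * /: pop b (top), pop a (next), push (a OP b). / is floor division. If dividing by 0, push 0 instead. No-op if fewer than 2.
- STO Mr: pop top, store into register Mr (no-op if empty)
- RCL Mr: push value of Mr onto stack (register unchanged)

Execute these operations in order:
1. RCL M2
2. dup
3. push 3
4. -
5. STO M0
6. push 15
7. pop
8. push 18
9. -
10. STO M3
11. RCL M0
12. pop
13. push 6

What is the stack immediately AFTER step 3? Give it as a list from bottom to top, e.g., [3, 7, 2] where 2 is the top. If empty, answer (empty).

After op 1 (RCL M2): stack=[0] mem=[0,0,0,0]
After op 2 (dup): stack=[0,0] mem=[0,0,0,0]
After op 3 (push 3): stack=[0,0,3] mem=[0,0,0,0]

[0, 0, 3]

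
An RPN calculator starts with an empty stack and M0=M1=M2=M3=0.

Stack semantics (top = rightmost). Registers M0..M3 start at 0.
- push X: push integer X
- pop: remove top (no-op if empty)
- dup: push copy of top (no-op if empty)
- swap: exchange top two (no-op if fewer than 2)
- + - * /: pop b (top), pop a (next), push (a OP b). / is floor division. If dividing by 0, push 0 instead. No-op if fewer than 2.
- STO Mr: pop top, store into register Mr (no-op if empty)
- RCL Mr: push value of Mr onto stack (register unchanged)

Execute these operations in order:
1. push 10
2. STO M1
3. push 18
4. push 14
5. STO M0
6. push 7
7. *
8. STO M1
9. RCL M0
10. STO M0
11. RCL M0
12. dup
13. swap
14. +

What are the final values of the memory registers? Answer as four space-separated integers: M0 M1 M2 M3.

After op 1 (push 10): stack=[10] mem=[0,0,0,0]
After op 2 (STO M1): stack=[empty] mem=[0,10,0,0]
After op 3 (push 18): stack=[18] mem=[0,10,0,0]
After op 4 (push 14): stack=[18,14] mem=[0,10,0,0]
After op 5 (STO M0): stack=[18] mem=[14,10,0,0]
After op 6 (push 7): stack=[18,7] mem=[14,10,0,0]
After op 7 (*): stack=[126] mem=[14,10,0,0]
After op 8 (STO M1): stack=[empty] mem=[14,126,0,0]
After op 9 (RCL M0): stack=[14] mem=[14,126,0,0]
After op 10 (STO M0): stack=[empty] mem=[14,126,0,0]
After op 11 (RCL M0): stack=[14] mem=[14,126,0,0]
After op 12 (dup): stack=[14,14] mem=[14,126,0,0]
After op 13 (swap): stack=[14,14] mem=[14,126,0,0]
After op 14 (+): stack=[28] mem=[14,126,0,0]

Answer: 14 126 0 0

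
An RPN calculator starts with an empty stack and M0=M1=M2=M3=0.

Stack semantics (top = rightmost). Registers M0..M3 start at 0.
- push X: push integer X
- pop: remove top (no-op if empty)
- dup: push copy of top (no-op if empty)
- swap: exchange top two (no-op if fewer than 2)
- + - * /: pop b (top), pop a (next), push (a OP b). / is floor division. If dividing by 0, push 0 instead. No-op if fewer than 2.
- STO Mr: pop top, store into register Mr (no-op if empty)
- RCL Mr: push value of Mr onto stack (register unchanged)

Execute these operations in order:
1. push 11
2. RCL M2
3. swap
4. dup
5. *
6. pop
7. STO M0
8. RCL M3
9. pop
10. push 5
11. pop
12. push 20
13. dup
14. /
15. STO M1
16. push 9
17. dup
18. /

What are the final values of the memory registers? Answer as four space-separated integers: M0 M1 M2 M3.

Answer: 0 1 0 0

Derivation:
After op 1 (push 11): stack=[11] mem=[0,0,0,0]
After op 2 (RCL M2): stack=[11,0] mem=[0,0,0,0]
After op 3 (swap): stack=[0,11] mem=[0,0,0,0]
After op 4 (dup): stack=[0,11,11] mem=[0,0,0,0]
After op 5 (*): stack=[0,121] mem=[0,0,0,0]
After op 6 (pop): stack=[0] mem=[0,0,0,0]
After op 7 (STO M0): stack=[empty] mem=[0,0,0,0]
After op 8 (RCL M3): stack=[0] mem=[0,0,0,0]
After op 9 (pop): stack=[empty] mem=[0,0,0,0]
After op 10 (push 5): stack=[5] mem=[0,0,0,0]
After op 11 (pop): stack=[empty] mem=[0,0,0,0]
After op 12 (push 20): stack=[20] mem=[0,0,0,0]
After op 13 (dup): stack=[20,20] mem=[0,0,0,0]
After op 14 (/): stack=[1] mem=[0,0,0,0]
After op 15 (STO M1): stack=[empty] mem=[0,1,0,0]
After op 16 (push 9): stack=[9] mem=[0,1,0,0]
After op 17 (dup): stack=[9,9] mem=[0,1,0,0]
After op 18 (/): stack=[1] mem=[0,1,0,0]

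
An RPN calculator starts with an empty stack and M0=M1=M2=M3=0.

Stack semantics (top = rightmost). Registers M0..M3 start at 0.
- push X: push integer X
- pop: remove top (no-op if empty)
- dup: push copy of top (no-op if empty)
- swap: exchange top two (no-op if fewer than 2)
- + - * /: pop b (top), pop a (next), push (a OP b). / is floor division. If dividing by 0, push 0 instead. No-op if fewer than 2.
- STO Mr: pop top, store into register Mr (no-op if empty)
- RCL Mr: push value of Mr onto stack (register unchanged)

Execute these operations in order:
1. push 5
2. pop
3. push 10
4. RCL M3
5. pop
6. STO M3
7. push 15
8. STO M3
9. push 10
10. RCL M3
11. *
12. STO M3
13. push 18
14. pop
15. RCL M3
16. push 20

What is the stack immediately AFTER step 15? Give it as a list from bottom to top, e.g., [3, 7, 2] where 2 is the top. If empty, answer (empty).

After op 1 (push 5): stack=[5] mem=[0,0,0,0]
After op 2 (pop): stack=[empty] mem=[0,0,0,0]
After op 3 (push 10): stack=[10] mem=[0,0,0,0]
After op 4 (RCL M3): stack=[10,0] mem=[0,0,0,0]
After op 5 (pop): stack=[10] mem=[0,0,0,0]
After op 6 (STO M3): stack=[empty] mem=[0,0,0,10]
After op 7 (push 15): stack=[15] mem=[0,0,0,10]
After op 8 (STO M3): stack=[empty] mem=[0,0,0,15]
After op 9 (push 10): stack=[10] mem=[0,0,0,15]
After op 10 (RCL M3): stack=[10,15] mem=[0,0,0,15]
After op 11 (*): stack=[150] mem=[0,0,0,15]
After op 12 (STO M3): stack=[empty] mem=[0,0,0,150]
After op 13 (push 18): stack=[18] mem=[0,0,0,150]
After op 14 (pop): stack=[empty] mem=[0,0,0,150]
After op 15 (RCL M3): stack=[150] mem=[0,0,0,150]

[150]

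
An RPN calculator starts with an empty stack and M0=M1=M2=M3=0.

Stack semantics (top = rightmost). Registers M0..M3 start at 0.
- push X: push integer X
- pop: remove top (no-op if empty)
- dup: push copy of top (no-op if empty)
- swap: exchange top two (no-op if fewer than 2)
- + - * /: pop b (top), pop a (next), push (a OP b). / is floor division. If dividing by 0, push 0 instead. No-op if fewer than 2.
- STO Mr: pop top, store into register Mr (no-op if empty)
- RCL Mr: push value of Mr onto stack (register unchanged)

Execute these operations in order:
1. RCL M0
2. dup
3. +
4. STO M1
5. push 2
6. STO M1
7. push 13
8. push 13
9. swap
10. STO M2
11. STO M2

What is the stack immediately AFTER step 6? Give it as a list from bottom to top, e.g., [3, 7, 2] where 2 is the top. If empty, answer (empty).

After op 1 (RCL M0): stack=[0] mem=[0,0,0,0]
After op 2 (dup): stack=[0,0] mem=[0,0,0,0]
After op 3 (+): stack=[0] mem=[0,0,0,0]
After op 4 (STO M1): stack=[empty] mem=[0,0,0,0]
After op 5 (push 2): stack=[2] mem=[0,0,0,0]
After op 6 (STO M1): stack=[empty] mem=[0,2,0,0]

(empty)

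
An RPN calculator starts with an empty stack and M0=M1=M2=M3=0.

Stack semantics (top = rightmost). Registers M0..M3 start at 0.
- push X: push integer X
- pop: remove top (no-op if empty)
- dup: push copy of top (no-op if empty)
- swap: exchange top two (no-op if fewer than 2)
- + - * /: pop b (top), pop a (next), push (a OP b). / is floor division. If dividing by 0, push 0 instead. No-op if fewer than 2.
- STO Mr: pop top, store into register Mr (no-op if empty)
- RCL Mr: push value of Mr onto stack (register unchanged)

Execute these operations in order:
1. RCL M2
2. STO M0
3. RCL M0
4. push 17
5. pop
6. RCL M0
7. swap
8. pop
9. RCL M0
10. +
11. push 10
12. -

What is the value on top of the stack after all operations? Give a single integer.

After op 1 (RCL M2): stack=[0] mem=[0,0,0,0]
After op 2 (STO M0): stack=[empty] mem=[0,0,0,0]
After op 3 (RCL M0): stack=[0] mem=[0,0,0,0]
After op 4 (push 17): stack=[0,17] mem=[0,0,0,0]
After op 5 (pop): stack=[0] mem=[0,0,0,0]
After op 6 (RCL M0): stack=[0,0] mem=[0,0,0,0]
After op 7 (swap): stack=[0,0] mem=[0,0,0,0]
After op 8 (pop): stack=[0] mem=[0,0,0,0]
After op 9 (RCL M0): stack=[0,0] mem=[0,0,0,0]
After op 10 (+): stack=[0] mem=[0,0,0,0]
After op 11 (push 10): stack=[0,10] mem=[0,0,0,0]
After op 12 (-): stack=[-10] mem=[0,0,0,0]

Answer: -10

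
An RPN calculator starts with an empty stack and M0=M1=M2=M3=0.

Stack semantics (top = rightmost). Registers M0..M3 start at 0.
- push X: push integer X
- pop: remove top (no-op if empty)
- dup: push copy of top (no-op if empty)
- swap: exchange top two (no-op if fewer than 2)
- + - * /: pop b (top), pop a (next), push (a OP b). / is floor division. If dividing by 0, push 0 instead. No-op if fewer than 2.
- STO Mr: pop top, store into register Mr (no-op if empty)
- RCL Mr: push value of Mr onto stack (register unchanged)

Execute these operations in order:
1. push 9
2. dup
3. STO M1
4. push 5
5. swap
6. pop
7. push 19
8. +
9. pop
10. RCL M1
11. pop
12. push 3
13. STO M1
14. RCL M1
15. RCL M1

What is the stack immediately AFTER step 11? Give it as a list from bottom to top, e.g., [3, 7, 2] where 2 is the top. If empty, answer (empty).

After op 1 (push 9): stack=[9] mem=[0,0,0,0]
After op 2 (dup): stack=[9,9] mem=[0,0,0,0]
After op 3 (STO M1): stack=[9] mem=[0,9,0,0]
After op 4 (push 5): stack=[9,5] mem=[0,9,0,0]
After op 5 (swap): stack=[5,9] mem=[0,9,0,0]
After op 6 (pop): stack=[5] mem=[0,9,0,0]
After op 7 (push 19): stack=[5,19] mem=[0,9,0,0]
After op 8 (+): stack=[24] mem=[0,9,0,0]
After op 9 (pop): stack=[empty] mem=[0,9,0,0]
After op 10 (RCL M1): stack=[9] mem=[0,9,0,0]
After op 11 (pop): stack=[empty] mem=[0,9,0,0]

(empty)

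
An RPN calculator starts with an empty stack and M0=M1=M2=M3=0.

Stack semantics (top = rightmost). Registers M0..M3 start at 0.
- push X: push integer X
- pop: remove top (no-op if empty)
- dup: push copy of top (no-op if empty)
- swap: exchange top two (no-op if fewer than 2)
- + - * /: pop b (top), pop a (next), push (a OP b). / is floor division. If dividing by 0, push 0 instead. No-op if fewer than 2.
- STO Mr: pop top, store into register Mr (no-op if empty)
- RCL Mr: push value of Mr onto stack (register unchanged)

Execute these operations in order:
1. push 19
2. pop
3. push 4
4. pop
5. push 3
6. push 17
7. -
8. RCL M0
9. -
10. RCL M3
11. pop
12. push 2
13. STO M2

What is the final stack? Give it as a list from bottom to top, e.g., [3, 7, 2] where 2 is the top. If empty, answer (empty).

Answer: [-14]

Derivation:
After op 1 (push 19): stack=[19] mem=[0,0,0,0]
After op 2 (pop): stack=[empty] mem=[0,0,0,0]
After op 3 (push 4): stack=[4] mem=[0,0,0,0]
After op 4 (pop): stack=[empty] mem=[0,0,0,0]
After op 5 (push 3): stack=[3] mem=[0,0,0,0]
After op 6 (push 17): stack=[3,17] mem=[0,0,0,0]
After op 7 (-): stack=[-14] mem=[0,0,0,0]
After op 8 (RCL M0): stack=[-14,0] mem=[0,0,0,0]
After op 9 (-): stack=[-14] mem=[0,0,0,0]
After op 10 (RCL M3): stack=[-14,0] mem=[0,0,0,0]
After op 11 (pop): stack=[-14] mem=[0,0,0,0]
After op 12 (push 2): stack=[-14,2] mem=[0,0,0,0]
After op 13 (STO M2): stack=[-14] mem=[0,0,2,0]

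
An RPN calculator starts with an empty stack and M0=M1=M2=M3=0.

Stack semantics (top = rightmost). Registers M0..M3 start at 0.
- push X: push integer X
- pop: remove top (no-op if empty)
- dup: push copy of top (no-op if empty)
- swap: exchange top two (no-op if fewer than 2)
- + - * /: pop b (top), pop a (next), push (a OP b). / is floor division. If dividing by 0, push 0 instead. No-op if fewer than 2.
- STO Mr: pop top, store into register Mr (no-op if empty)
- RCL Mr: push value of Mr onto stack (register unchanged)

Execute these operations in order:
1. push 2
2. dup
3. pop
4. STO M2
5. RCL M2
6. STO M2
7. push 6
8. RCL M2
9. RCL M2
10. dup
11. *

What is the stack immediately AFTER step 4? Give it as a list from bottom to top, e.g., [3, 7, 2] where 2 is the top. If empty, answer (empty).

After op 1 (push 2): stack=[2] mem=[0,0,0,0]
After op 2 (dup): stack=[2,2] mem=[0,0,0,0]
After op 3 (pop): stack=[2] mem=[0,0,0,0]
After op 4 (STO M2): stack=[empty] mem=[0,0,2,0]

(empty)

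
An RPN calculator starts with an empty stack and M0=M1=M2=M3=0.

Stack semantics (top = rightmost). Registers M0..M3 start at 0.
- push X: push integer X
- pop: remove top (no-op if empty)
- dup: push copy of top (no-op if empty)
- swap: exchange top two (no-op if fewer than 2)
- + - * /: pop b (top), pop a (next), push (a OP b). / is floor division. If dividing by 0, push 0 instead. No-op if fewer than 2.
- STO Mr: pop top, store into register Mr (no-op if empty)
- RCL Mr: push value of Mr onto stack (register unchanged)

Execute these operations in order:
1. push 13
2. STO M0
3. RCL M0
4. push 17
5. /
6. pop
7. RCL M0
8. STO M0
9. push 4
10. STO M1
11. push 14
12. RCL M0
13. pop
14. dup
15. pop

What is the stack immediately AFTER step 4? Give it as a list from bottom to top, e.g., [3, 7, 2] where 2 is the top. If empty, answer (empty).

After op 1 (push 13): stack=[13] mem=[0,0,0,0]
After op 2 (STO M0): stack=[empty] mem=[13,0,0,0]
After op 3 (RCL M0): stack=[13] mem=[13,0,0,0]
After op 4 (push 17): stack=[13,17] mem=[13,0,0,0]

[13, 17]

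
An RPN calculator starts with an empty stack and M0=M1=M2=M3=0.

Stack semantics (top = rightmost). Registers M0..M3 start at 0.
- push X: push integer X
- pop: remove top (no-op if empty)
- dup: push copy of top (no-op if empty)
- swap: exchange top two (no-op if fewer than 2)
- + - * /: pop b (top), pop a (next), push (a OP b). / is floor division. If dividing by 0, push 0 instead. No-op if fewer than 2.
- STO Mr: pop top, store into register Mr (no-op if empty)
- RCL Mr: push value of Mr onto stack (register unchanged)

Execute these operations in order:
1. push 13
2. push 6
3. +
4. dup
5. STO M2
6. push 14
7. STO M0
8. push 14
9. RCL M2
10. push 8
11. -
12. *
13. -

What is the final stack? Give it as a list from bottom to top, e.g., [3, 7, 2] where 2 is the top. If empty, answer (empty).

Answer: [-135]

Derivation:
After op 1 (push 13): stack=[13] mem=[0,0,0,0]
After op 2 (push 6): stack=[13,6] mem=[0,0,0,0]
After op 3 (+): stack=[19] mem=[0,0,0,0]
After op 4 (dup): stack=[19,19] mem=[0,0,0,0]
After op 5 (STO M2): stack=[19] mem=[0,0,19,0]
After op 6 (push 14): stack=[19,14] mem=[0,0,19,0]
After op 7 (STO M0): stack=[19] mem=[14,0,19,0]
After op 8 (push 14): stack=[19,14] mem=[14,0,19,0]
After op 9 (RCL M2): stack=[19,14,19] mem=[14,0,19,0]
After op 10 (push 8): stack=[19,14,19,8] mem=[14,0,19,0]
After op 11 (-): stack=[19,14,11] mem=[14,0,19,0]
After op 12 (*): stack=[19,154] mem=[14,0,19,0]
After op 13 (-): stack=[-135] mem=[14,0,19,0]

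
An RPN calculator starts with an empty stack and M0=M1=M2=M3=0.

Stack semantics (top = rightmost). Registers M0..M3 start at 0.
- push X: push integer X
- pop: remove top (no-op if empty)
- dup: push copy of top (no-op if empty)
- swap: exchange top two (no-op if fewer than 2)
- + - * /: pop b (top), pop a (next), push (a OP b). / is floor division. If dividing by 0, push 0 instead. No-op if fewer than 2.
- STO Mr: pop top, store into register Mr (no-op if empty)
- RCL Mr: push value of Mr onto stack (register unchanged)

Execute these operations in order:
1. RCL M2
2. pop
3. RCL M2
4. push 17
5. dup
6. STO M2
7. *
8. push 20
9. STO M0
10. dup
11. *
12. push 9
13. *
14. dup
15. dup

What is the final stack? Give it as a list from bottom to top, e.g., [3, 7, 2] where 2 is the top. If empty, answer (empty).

After op 1 (RCL M2): stack=[0] mem=[0,0,0,0]
After op 2 (pop): stack=[empty] mem=[0,0,0,0]
After op 3 (RCL M2): stack=[0] mem=[0,0,0,0]
After op 4 (push 17): stack=[0,17] mem=[0,0,0,0]
After op 5 (dup): stack=[0,17,17] mem=[0,0,0,0]
After op 6 (STO M2): stack=[0,17] mem=[0,0,17,0]
After op 7 (*): stack=[0] mem=[0,0,17,0]
After op 8 (push 20): stack=[0,20] mem=[0,0,17,0]
After op 9 (STO M0): stack=[0] mem=[20,0,17,0]
After op 10 (dup): stack=[0,0] mem=[20,0,17,0]
After op 11 (*): stack=[0] mem=[20,0,17,0]
After op 12 (push 9): stack=[0,9] mem=[20,0,17,0]
After op 13 (*): stack=[0] mem=[20,0,17,0]
After op 14 (dup): stack=[0,0] mem=[20,0,17,0]
After op 15 (dup): stack=[0,0,0] mem=[20,0,17,0]

Answer: [0, 0, 0]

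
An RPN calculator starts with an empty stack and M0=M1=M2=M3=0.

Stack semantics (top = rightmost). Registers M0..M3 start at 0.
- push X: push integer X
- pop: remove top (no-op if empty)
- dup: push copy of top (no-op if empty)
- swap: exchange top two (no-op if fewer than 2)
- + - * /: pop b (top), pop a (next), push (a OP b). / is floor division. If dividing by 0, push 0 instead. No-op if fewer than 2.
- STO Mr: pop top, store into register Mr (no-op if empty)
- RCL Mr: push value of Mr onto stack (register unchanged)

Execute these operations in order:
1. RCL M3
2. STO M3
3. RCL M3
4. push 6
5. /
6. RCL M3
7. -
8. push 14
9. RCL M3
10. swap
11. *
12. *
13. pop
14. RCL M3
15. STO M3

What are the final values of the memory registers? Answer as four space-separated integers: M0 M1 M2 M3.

After op 1 (RCL M3): stack=[0] mem=[0,0,0,0]
After op 2 (STO M3): stack=[empty] mem=[0,0,0,0]
After op 3 (RCL M3): stack=[0] mem=[0,0,0,0]
After op 4 (push 6): stack=[0,6] mem=[0,0,0,0]
After op 5 (/): stack=[0] mem=[0,0,0,0]
After op 6 (RCL M3): stack=[0,0] mem=[0,0,0,0]
After op 7 (-): stack=[0] mem=[0,0,0,0]
After op 8 (push 14): stack=[0,14] mem=[0,0,0,0]
After op 9 (RCL M3): stack=[0,14,0] mem=[0,0,0,0]
After op 10 (swap): stack=[0,0,14] mem=[0,0,0,0]
After op 11 (*): stack=[0,0] mem=[0,0,0,0]
After op 12 (*): stack=[0] mem=[0,0,0,0]
After op 13 (pop): stack=[empty] mem=[0,0,0,0]
After op 14 (RCL M3): stack=[0] mem=[0,0,0,0]
After op 15 (STO M3): stack=[empty] mem=[0,0,0,0]

Answer: 0 0 0 0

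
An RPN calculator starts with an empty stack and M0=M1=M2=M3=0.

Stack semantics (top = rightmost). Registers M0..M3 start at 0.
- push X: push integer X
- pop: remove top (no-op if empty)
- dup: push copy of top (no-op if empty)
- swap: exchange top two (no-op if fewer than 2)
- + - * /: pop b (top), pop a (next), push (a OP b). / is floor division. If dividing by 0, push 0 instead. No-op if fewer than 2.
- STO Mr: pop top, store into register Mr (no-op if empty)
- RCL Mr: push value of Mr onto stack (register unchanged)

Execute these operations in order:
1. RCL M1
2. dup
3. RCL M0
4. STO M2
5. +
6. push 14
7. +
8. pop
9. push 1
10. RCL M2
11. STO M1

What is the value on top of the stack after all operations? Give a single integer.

Answer: 1

Derivation:
After op 1 (RCL M1): stack=[0] mem=[0,0,0,0]
After op 2 (dup): stack=[0,0] mem=[0,0,0,0]
After op 3 (RCL M0): stack=[0,0,0] mem=[0,0,0,0]
After op 4 (STO M2): stack=[0,0] mem=[0,0,0,0]
After op 5 (+): stack=[0] mem=[0,0,0,0]
After op 6 (push 14): stack=[0,14] mem=[0,0,0,0]
After op 7 (+): stack=[14] mem=[0,0,0,0]
After op 8 (pop): stack=[empty] mem=[0,0,0,0]
After op 9 (push 1): stack=[1] mem=[0,0,0,0]
After op 10 (RCL M2): stack=[1,0] mem=[0,0,0,0]
After op 11 (STO M1): stack=[1] mem=[0,0,0,0]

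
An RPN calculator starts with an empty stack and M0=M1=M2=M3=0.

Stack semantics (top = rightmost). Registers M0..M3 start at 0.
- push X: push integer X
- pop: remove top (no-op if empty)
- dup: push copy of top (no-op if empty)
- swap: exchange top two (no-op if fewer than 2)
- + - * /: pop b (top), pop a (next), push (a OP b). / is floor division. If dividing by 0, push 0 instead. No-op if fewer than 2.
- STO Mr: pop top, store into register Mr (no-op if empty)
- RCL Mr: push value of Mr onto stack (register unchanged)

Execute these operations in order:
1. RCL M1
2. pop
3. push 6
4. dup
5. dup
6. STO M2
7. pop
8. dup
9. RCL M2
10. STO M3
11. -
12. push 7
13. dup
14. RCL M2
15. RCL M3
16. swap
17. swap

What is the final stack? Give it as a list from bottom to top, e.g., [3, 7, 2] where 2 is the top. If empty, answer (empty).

After op 1 (RCL M1): stack=[0] mem=[0,0,0,0]
After op 2 (pop): stack=[empty] mem=[0,0,0,0]
After op 3 (push 6): stack=[6] mem=[0,0,0,0]
After op 4 (dup): stack=[6,6] mem=[0,0,0,0]
After op 5 (dup): stack=[6,6,6] mem=[0,0,0,0]
After op 6 (STO M2): stack=[6,6] mem=[0,0,6,0]
After op 7 (pop): stack=[6] mem=[0,0,6,0]
After op 8 (dup): stack=[6,6] mem=[0,0,6,0]
After op 9 (RCL M2): stack=[6,6,6] mem=[0,0,6,0]
After op 10 (STO M3): stack=[6,6] mem=[0,0,6,6]
After op 11 (-): stack=[0] mem=[0,0,6,6]
After op 12 (push 7): stack=[0,7] mem=[0,0,6,6]
After op 13 (dup): stack=[0,7,7] mem=[0,0,6,6]
After op 14 (RCL M2): stack=[0,7,7,6] mem=[0,0,6,6]
After op 15 (RCL M3): stack=[0,7,7,6,6] mem=[0,0,6,6]
After op 16 (swap): stack=[0,7,7,6,6] mem=[0,0,6,6]
After op 17 (swap): stack=[0,7,7,6,6] mem=[0,0,6,6]

Answer: [0, 7, 7, 6, 6]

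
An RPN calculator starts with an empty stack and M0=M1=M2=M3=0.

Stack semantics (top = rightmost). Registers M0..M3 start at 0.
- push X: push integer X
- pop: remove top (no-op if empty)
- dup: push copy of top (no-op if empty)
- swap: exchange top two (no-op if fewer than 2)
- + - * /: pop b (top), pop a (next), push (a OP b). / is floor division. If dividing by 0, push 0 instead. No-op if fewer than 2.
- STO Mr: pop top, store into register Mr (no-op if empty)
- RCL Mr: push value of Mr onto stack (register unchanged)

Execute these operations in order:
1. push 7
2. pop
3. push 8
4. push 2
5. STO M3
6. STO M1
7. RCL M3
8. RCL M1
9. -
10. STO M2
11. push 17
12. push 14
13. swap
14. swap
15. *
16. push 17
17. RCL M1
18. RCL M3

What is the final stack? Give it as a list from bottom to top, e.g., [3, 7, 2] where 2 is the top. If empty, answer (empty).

Answer: [238, 17, 8, 2]

Derivation:
After op 1 (push 7): stack=[7] mem=[0,0,0,0]
After op 2 (pop): stack=[empty] mem=[0,0,0,0]
After op 3 (push 8): stack=[8] mem=[0,0,0,0]
After op 4 (push 2): stack=[8,2] mem=[0,0,0,0]
After op 5 (STO M3): stack=[8] mem=[0,0,0,2]
After op 6 (STO M1): stack=[empty] mem=[0,8,0,2]
After op 7 (RCL M3): stack=[2] mem=[0,8,0,2]
After op 8 (RCL M1): stack=[2,8] mem=[0,8,0,2]
After op 9 (-): stack=[-6] mem=[0,8,0,2]
After op 10 (STO M2): stack=[empty] mem=[0,8,-6,2]
After op 11 (push 17): stack=[17] mem=[0,8,-6,2]
After op 12 (push 14): stack=[17,14] mem=[0,8,-6,2]
After op 13 (swap): stack=[14,17] mem=[0,8,-6,2]
After op 14 (swap): stack=[17,14] mem=[0,8,-6,2]
After op 15 (*): stack=[238] mem=[0,8,-6,2]
After op 16 (push 17): stack=[238,17] mem=[0,8,-6,2]
After op 17 (RCL M1): stack=[238,17,8] mem=[0,8,-6,2]
After op 18 (RCL M3): stack=[238,17,8,2] mem=[0,8,-6,2]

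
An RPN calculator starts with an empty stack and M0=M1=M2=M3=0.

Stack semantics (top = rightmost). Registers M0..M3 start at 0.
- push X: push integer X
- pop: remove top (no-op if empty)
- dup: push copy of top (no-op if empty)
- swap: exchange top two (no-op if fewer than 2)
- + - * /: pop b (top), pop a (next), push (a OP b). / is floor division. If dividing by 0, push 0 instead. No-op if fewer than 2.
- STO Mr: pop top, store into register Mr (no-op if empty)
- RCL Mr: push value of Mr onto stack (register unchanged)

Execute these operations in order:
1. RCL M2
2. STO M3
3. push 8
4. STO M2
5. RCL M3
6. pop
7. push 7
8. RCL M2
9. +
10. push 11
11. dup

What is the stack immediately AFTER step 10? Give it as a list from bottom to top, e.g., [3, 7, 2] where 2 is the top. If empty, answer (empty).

After op 1 (RCL M2): stack=[0] mem=[0,0,0,0]
After op 2 (STO M3): stack=[empty] mem=[0,0,0,0]
After op 3 (push 8): stack=[8] mem=[0,0,0,0]
After op 4 (STO M2): stack=[empty] mem=[0,0,8,0]
After op 5 (RCL M3): stack=[0] mem=[0,0,8,0]
After op 6 (pop): stack=[empty] mem=[0,0,8,0]
After op 7 (push 7): stack=[7] mem=[0,0,8,0]
After op 8 (RCL M2): stack=[7,8] mem=[0,0,8,0]
After op 9 (+): stack=[15] mem=[0,0,8,0]
After op 10 (push 11): stack=[15,11] mem=[0,0,8,0]

[15, 11]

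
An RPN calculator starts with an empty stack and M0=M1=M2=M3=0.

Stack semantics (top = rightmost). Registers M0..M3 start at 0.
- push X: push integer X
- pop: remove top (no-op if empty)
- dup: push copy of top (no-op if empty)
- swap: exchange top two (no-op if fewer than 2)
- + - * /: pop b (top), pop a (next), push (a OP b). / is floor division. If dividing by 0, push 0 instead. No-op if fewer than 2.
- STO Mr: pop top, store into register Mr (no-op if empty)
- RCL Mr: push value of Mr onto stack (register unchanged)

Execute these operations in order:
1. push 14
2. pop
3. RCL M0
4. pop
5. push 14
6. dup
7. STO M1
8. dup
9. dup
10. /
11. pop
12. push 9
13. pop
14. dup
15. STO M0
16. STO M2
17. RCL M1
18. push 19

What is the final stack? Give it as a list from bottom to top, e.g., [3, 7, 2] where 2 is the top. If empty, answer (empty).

After op 1 (push 14): stack=[14] mem=[0,0,0,0]
After op 2 (pop): stack=[empty] mem=[0,0,0,0]
After op 3 (RCL M0): stack=[0] mem=[0,0,0,0]
After op 4 (pop): stack=[empty] mem=[0,0,0,0]
After op 5 (push 14): stack=[14] mem=[0,0,0,0]
After op 6 (dup): stack=[14,14] mem=[0,0,0,0]
After op 7 (STO M1): stack=[14] mem=[0,14,0,0]
After op 8 (dup): stack=[14,14] mem=[0,14,0,0]
After op 9 (dup): stack=[14,14,14] mem=[0,14,0,0]
After op 10 (/): stack=[14,1] mem=[0,14,0,0]
After op 11 (pop): stack=[14] mem=[0,14,0,0]
After op 12 (push 9): stack=[14,9] mem=[0,14,0,0]
After op 13 (pop): stack=[14] mem=[0,14,0,0]
After op 14 (dup): stack=[14,14] mem=[0,14,0,0]
After op 15 (STO M0): stack=[14] mem=[14,14,0,0]
After op 16 (STO M2): stack=[empty] mem=[14,14,14,0]
After op 17 (RCL M1): stack=[14] mem=[14,14,14,0]
After op 18 (push 19): stack=[14,19] mem=[14,14,14,0]

Answer: [14, 19]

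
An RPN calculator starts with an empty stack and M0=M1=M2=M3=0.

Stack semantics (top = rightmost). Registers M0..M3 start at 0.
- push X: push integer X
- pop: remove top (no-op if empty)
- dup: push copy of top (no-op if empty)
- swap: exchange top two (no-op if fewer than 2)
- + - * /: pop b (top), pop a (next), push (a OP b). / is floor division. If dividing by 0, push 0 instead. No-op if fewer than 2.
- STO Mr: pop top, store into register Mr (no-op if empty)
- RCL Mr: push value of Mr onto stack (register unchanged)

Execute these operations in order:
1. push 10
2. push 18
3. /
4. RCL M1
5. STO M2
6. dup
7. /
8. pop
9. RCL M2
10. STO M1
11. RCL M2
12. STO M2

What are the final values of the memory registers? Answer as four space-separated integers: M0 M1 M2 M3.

Answer: 0 0 0 0

Derivation:
After op 1 (push 10): stack=[10] mem=[0,0,0,0]
After op 2 (push 18): stack=[10,18] mem=[0,0,0,0]
After op 3 (/): stack=[0] mem=[0,0,0,0]
After op 4 (RCL M1): stack=[0,0] mem=[0,0,0,0]
After op 5 (STO M2): stack=[0] mem=[0,0,0,0]
After op 6 (dup): stack=[0,0] mem=[0,0,0,0]
After op 7 (/): stack=[0] mem=[0,0,0,0]
After op 8 (pop): stack=[empty] mem=[0,0,0,0]
After op 9 (RCL M2): stack=[0] mem=[0,0,0,0]
After op 10 (STO M1): stack=[empty] mem=[0,0,0,0]
After op 11 (RCL M2): stack=[0] mem=[0,0,0,0]
After op 12 (STO M2): stack=[empty] mem=[0,0,0,0]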